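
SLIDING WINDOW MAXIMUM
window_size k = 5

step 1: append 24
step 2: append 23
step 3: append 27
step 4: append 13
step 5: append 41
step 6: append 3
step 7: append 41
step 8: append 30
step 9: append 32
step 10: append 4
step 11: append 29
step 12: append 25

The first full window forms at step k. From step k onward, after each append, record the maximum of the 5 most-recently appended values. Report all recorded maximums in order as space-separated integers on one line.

Answer: 41 41 41 41 41 41 41 32

Derivation:
step 1: append 24 -> window=[24] (not full yet)
step 2: append 23 -> window=[24, 23] (not full yet)
step 3: append 27 -> window=[24, 23, 27] (not full yet)
step 4: append 13 -> window=[24, 23, 27, 13] (not full yet)
step 5: append 41 -> window=[24, 23, 27, 13, 41] -> max=41
step 6: append 3 -> window=[23, 27, 13, 41, 3] -> max=41
step 7: append 41 -> window=[27, 13, 41, 3, 41] -> max=41
step 8: append 30 -> window=[13, 41, 3, 41, 30] -> max=41
step 9: append 32 -> window=[41, 3, 41, 30, 32] -> max=41
step 10: append 4 -> window=[3, 41, 30, 32, 4] -> max=41
step 11: append 29 -> window=[41, 30, 32, 4, 29] -> max=41
step 12: append 25 -> window=[30, 32, 4, 29, 25] -> max=32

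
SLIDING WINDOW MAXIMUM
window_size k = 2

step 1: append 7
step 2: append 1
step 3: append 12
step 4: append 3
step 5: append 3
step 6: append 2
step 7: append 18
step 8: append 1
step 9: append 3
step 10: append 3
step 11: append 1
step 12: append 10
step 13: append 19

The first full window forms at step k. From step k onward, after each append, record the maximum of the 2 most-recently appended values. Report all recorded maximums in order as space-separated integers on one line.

step 1: append 7 -> window=[7] (not full yet)
step 2: append 1 -> window=[7, 1] -> max=7
step 3: append 12 -> window=[1, 12] -> max=12
step 4: append 3 -> window=[12, 3] -> max=12
step 5: append 3 -> window=[3, 3] -> max=3
step 6: append 2 -> window=[3, 2] -> max=3
step 7: append 18 -> window=[2, 18] -> max=18
step 8: append 1 -> window=[18, 1] -> max=18
step 9: append 3 -> window=[1, 3] -> max=3
step 10: append 3 -> window=[3, 3] -> max=3
step 11: append 1 -> window=[3, 1] -> max=3
step 12: append 10 -> window=[1, 10] -> max=10
step 13: append 19 -> window=[10, 19] -> max=19

Answer: 7 12 12 3 3 18 18 3 3 3 10 19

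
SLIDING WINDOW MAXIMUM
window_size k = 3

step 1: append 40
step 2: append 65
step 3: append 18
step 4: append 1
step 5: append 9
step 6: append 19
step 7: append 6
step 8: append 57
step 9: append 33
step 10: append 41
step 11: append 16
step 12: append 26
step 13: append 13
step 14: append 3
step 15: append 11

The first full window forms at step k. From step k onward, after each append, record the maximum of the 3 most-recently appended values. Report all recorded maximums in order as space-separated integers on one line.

step 1: append 40 -> window=[40] (not full yet)
step 2: append 65 -> window=[40, 65] (not full yet)
step 3: append 18 -> window=[40, 65, 18] -> max=65
step 4: append 1 -> window=[65, 18, 1] -> max=65
step 5: append 9 -> window=[18, 1, 9] -> max=18
step 6: append 19 -> window=[1, 9, 19] -> max=19
step 7: append 6 -> window=[9, 19, 6] -> max=19
step 8: append 57 -> window=[19, 6, 57] -> max=57
step 9: append 33 -> window=[6, 57, 33] -> max=57
step 10: append 41 -> window=[57, 33, 41] -> max=57
step 11: append 16 -> window=[33, 41, 16] -> max=41
step 12: append 26 -> window=[41, 16, 26] -> max=41
step 13: append 13 -> window=[16, 26, 13] -> max=26
step 14: append 3 -> window=[26, 13, 3] -> max=26
step 15: append 11 -> window=[13, 3, 11] -> max=13

Answer: 65 65 18 19 19 57 57 57 41 41 26 26 13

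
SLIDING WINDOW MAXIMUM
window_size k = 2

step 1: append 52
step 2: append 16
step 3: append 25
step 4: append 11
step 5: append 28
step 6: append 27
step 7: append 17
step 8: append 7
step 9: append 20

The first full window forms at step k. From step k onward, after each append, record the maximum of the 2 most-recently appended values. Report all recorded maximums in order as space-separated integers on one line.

Answer: 52 25 25 28 28 27 17 20

Derivation:
step 1: append 52 -> window=[52] (not full yet)
step 2: append 16 -> window=[52, 16] -> max=52
step 3: append 25 -> window=[16, 25] -> max=25
step 4: append 11 -> window=[25, 11] -> max=25
step 5: append 28 -> window=[11, 28] -> max=28
step 6: append 27 -> window=[28, 27] -> max=28
step 7: append 17 -> window=[27, 17] -> max=27
step 8: append 7 -> window=[17, 7] -> max=17
step 9: append 20 -> window=[7, 20] -> max=20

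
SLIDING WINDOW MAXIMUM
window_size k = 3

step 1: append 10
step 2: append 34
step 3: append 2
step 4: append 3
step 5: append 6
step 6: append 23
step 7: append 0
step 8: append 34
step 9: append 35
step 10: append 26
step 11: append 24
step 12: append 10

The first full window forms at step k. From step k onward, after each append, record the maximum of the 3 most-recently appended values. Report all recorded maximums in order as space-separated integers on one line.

step 1: append 10 -> window=[10] (not full yet)
step 2: append 34 -> window=[10, 34] (not full yet)
step 3: append 2 -> window=[10, 34, 2] -> max=34
step 4: append 3 -> window=[34, 2, 3] -> max=34
step 5: append 6 -> window=[2, 3, 6] -> max=6
step 6: append 23 -> window=[3, 6, 23] -> max=23
step 7: append 0 -> window=[6, 23, 0] -> max=23
step 8: append 34 -> window=[23, 0, 34] -> max=34
step 9: append 35 -> window=[0, 34, 35] -> max=35
step 10: append 26 -> window=[34, 35, 26] -> max=35
step 11: append 24 -> window=[35, 26, 24] -> max=35
step 12: append 10 -> window=[26, 24, 10] -> max=26

Answer: 34 34 6 23 23 34 35 35 35 26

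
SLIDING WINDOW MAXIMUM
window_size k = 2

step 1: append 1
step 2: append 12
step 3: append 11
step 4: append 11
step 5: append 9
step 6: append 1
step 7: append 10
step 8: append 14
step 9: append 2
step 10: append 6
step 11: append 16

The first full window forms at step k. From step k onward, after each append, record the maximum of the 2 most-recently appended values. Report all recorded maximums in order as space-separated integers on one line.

step 1: append 1 -> window=[1] (not full yet)
step 2: append 12 -> window=[1, 12] -> max=12
step 3: append 11 -> window=[12, 11] -> max=12
step 4: append 11 -> window=[11, 11] -> max=11
step 5: append 9 -> window=[11, 9] -> max=11
step 6: append 1 -> window=[9, 1] -> max=9
step 7: append 10 -> window=[1, 10] -> max=10
step 8: append 14 -> window=[10, 14] -> max=14
step 9: append 2 -> window=[14, 2] -> max=14
step 10: append 6 -> window=[2, 6] -> max=6
step 11: append 16 -> window=[6, 16] -> max=16

Answer: 12 12 11 11 9 10 14 14 6 16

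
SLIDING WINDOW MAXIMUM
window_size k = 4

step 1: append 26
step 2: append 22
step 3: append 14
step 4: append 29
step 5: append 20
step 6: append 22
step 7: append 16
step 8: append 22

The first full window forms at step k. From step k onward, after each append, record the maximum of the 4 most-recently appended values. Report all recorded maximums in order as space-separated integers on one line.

step 1: append 26 -> window=[26] (not full yet)
step 2: append 22 -> window=[26, 22] (not full yet)
step 3: append 14 -> window=[26, 22, 14] (not full yet)
step 4: append 29 -> window=[26, 22, 14, 29] -> max=29
step 5: append 20 -> window=[22, 14, 29, 20] -> max=29
step 6: append 22 -> window=[14, 29, 20, 22] -> max=29
step 7: append 16 -> window=[29, 20, 22, 16] -> max=29
step 8: append 22 -> window=[20, 22, 16, 22] -> max=22

Answer: 29 29 29 29 22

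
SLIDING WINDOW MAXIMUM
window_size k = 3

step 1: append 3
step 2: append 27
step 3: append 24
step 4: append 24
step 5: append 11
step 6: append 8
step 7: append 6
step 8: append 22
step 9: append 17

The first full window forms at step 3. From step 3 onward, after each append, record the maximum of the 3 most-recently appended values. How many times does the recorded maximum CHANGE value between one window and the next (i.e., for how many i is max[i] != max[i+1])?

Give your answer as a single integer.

Answer: 3

Derivation:
step 1: append 3 -> window=[3] (not full yet)
step 2: append 27 -> window=[3, 27] (not full yet)
step 3: append 24 -> window=[3, 27, 24] -> max=27
step 4: append 24 -> window=[27, 24, 24] -> max=27
step 5: append 11 -> window=[24, 24, 11] -> max=24
step 6: append 8 -> window=[24, 11, 8] -> max=24
step 7: append 6 -> window=[11, 8, 6] -> max=11
step 8: append 22 -> window=[8, 6, 22] -> max=22
step 9: append 17 -> window=[6, 22, 17] -> max=22
Recorded maximums: 27 27 24 24 11 22 22
Changes between consecutive maximums: 3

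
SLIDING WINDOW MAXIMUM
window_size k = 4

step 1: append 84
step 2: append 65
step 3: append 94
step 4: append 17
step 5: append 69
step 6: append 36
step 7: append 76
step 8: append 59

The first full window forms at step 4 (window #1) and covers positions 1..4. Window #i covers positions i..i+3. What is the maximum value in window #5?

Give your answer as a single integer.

step 1: append 84 -> window=[84] (not full yet)
step 2: append 65 -> window=[84, 65] (not full yet)
step 3: append 94 -> window=[84, 65, 94] (not full yet)
step 4: append 17 -> window=[84, 65, 94, 17] -> max=94
step 5: append 69 -> window=[65, 94, 17, 69] -> max=94
step 6: append 36 -> window=[94, 17, 69, 36] -> max=94
step 7: append 76 -> window=[17, 69, 36, 76] -> max=76
step 8: append 59 -> window=[69, 36, 76, 59] -> max=76
Window #5 max = 76

Answer: 76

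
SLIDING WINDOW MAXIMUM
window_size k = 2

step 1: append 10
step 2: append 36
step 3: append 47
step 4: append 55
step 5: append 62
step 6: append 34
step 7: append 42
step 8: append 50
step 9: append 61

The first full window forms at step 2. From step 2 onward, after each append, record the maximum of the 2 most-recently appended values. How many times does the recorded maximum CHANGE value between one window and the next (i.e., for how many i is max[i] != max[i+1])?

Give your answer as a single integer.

Answer: 6

Derivation:
step 1: append 10 -> window=[10] (not full yet)
step 2: append 36 -> window=[10, 36] -> max=36
step 3: append 47 -> window=[36, 47] -> max=47
step 4: append 55 -> window=[47, 55] -> max=55
step 5: append 62 -> window=[55, 62] -> max=62
step 6: append 34 -> window=[62, 34] -> max=62
step 7: append 42 -> window=[34, 42] -> max=42
step 8: append 50 -> window=[42, 50] -> max=50
step 9: append 61 -> window=[50, 61] -> max=61
Recorded maximums: 36 47 55 62 62 42 50 61
Changes between consecutive maximums: 6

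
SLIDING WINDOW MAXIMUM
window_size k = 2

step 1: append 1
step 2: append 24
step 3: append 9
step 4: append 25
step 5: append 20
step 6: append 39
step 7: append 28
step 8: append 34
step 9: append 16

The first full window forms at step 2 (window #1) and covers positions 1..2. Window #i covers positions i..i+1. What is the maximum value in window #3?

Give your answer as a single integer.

Answer: 25

Derivation:
step 1: append 1 -> window=[1] (not full yet)
step 2: append 24 -> window=[1, 24] -> max=24
step 3: append 9 -> window=[24, 9] -> max=24
step 4: append 25 -> window=[9, 25] -> max=25
Window #3 max = 25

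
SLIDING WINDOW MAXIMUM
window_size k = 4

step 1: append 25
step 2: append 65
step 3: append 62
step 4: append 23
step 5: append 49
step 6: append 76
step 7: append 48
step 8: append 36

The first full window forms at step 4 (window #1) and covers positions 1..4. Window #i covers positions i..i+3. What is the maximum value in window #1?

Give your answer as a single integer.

step 1: append 25 -> window=[25] (not full yet)
step 2: append 65 -> window=[25, 65] (not full yet)
step 3: append 62 -> window=[25, 65, 62] (not full yet)
step 4: append 23 -> window=[25, 65, 62, 23] -> max=65
Window #1 max = 65

Answer: 65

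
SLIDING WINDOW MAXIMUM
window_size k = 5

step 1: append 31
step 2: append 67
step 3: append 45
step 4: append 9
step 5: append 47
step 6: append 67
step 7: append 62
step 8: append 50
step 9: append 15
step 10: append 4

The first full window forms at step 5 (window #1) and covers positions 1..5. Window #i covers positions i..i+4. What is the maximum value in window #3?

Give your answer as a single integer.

step 1: append 31 -> window=[31] (not full yet)
step 2: append 67 -> window=[31, 67] (not full yet)
step 3: append 45 -> window=[31, 67, 45] (not full yet)
step 4: append 9 -> window=[31, 67, 45, 9] (not full yet)
step 5: append 47 -> window=[31, 67, 45, 9, 47] -> max=67
step 6: append 67 -> window=[67, 45, 9, 47, 67] -> max=67
step 7: append 62 -> window=[45, 9, 47, 67, 62] -> max=67
Window #3 max = 67

Answer: 67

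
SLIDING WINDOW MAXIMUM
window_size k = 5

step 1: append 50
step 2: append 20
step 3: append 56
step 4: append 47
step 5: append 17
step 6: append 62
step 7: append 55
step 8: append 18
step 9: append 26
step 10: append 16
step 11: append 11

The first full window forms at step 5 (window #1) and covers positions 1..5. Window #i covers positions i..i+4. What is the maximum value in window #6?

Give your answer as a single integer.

Answer: 62

Derivation:
step 1: append 50 -> window=[50] (not full yet)
step 2: append 20 -> window=[50, 20] (not full yet)
step 3: append 56 -> window=[50, 20, 56] (not full yet)
step 4: append 47 -> window=[50, 20, 56, 47] (not full yet)
step 5: append 17 -> window=[50, 20, 56, 47, 17] -> max=56
step 6: append 62 -> window=[20, 56, 47, 17, 62] -> max=62
step 7: append 55 -> window=[56, 47, 17, 62, 55] -> max=62
step 8: append 18 -> window=[47, 17, 62, 55, 18] -> max=62
step 9: append 26 -> window=[17, 62, 55, 18, 26] -> max=62
step 10: append 16 -> window=[62, 55, 18, 26, 16] -> max=62
Window #6 max = 62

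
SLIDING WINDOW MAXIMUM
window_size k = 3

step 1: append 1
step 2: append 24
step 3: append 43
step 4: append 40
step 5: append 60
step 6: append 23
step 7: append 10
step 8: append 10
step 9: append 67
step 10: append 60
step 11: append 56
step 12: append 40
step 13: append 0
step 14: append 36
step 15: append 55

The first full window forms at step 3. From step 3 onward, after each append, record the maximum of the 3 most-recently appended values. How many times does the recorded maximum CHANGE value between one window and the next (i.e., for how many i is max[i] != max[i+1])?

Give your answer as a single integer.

Answer: 7

Derivation:
step 1: append 1 -> window=[1] (not full yet)
step 2: append 24 -> window=[1, 24] (not full yet)
step 3: append 43 -> window=[1, 24, 43] -> max=43
step 4: append 40 -> window=[24, 43, 40] -> max=43
step 5: append 60 -> window=[43, 40, 60] -> max=60
step 6: append 23 -> window=[40, 60, 23] -> max=60
step 7: append 10 -> window=[60, 23, 10] -> max=60
step 8: append 10 -> window=[23, 10, 10] -> max=23
step 9: append 67 -> window=[10, 10, 67] -> max=67
step 10: append 60 -> window=[10, 67, 60] -> max=67
step 11: append 56 -> window=[67, 60, 56] -> max=67
step 12: append 40 -> window=[60, 56, 40] -> max=60
step 13: append 0 -> window=[56, 40, 0] -> max=56
step 14: append 36 -> window=[40, 0, 36] -> max=40
step 15: append 55 -> window=[0, 36, 55] -> max=55
Recorded maximums: 43 43 60 60 60 23 67 67 67 60 56 40 55
Changes between consecutive maximums: 7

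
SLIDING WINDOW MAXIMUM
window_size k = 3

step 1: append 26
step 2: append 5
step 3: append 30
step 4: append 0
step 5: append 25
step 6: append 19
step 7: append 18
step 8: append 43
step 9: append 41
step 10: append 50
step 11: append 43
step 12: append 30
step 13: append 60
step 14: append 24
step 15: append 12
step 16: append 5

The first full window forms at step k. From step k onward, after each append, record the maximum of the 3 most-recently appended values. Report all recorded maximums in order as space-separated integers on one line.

step 1: append 26 -> window=[26] (not full yet)
step 2: append 5 -> window=[26, 5] (not full yet)
step 3: append 30 -> window=[26, 5, 30] -> max=30
step 4: append 0 -> window=[5, 30, 0] -> max=30
step 5: append 25 -> window=[30, 0, 25] -> max=30
step 6: append 19 -> window=[0, 25, 19] -> max=25
step 7: append 18 -> window=[25, 19, 18] -> max=25
step 8: append 43 -> window=[19, 18, 43] -> max=43
step 9: append 41 -> window=[18, 43, 41] -> max=43
step 10: append 50 -> window=[43, 41, 50] -> max=50
step 11: append 43 -> window=[41, 50, 43] -> max=50
step 12: append 30 -> window=[50, 43, 30] -> max=50
step 13: append 60 -> window=[43, 30, 60] -> max=60
step 14: append 24 -> window=[30, 60, 24] -> max=60
step 15: append 12 -> window=[60, 24, 12] -> max=60
step 16: append 5 -> window=[24, 12, 5] -> max=24

Answer: 30 30 30 25 25 43 43 50 50 50 60 60 60 24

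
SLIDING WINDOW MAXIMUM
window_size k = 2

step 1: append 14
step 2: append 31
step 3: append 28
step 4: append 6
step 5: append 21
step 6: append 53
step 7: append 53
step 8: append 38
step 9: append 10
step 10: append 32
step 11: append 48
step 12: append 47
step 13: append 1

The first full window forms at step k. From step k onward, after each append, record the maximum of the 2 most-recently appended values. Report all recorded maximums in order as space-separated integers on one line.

Answer: 31 31 28 21 53 53 53 38 32 48 48 47

Derivation:
step 1: append 14 -> window=[14] (not full yet)
step 2: append 31 -> window=[14, 31] -> max=31
step 3: append 28 -> window=[31, 28] -> max=31
step 4: append 6 -> window=[28, 6] -> max=28
step 5: append 21 -> window=[6, 21] -> max=21
step 6: append 53 -> window=[21, 53] -> max=53
step 7: append 53 -> window=[53, 53] -> max=53
step 8: append 38 -> window=[53, 38] -> max=53
step 9: append 10 -> window=[38, 10] -> max=38
step 10: append 32 -> window=[10, 32] -> max=32
step 11: append 48 -> window=[32, 48] -> max=48
step 12: append 47 -> window=[48, 47] -> max=48
step 13: append 1 -> window=[47, 1] -> max=47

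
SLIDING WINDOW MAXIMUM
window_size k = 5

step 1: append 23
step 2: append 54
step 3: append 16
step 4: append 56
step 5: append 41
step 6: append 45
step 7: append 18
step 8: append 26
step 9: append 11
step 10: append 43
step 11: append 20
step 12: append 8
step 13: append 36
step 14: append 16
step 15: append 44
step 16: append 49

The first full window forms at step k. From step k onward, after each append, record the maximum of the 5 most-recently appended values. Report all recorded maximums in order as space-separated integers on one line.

Answer: 56 56 56 56 45 45 43 43 43 43 44 49

Derivation:
step 1: append 23 -> window=[23] (not full yet)
step 2: append 54 -> window=[23, 54] (not full yet)
step 3: append 16 -> window=[23, 54, 16] (not full yet)
step 4: append 56 -> window=[23, 54, 16, 56] (not full yet)
step 5: append 41 -> window=[23, 54, 16, 56, 41] -> max=56
step 6: append 45 -> window=[54, 16, 56, 41, 45] -> max=56
step 7: append 18 -> window=[16, 56, 41, 45, 18] -> max=56
step 8: append 26 -> window=[56, 41, 45, 18, 26] -> max=56
step 9: append 11 -> window=[41, 45, 18, 26, 11] -> max=45
step 10: append 43 -> window=[45, 18, 26, 11, 43] -> max=45
step 11: append 20 -> window=[18, 26, 11, 43, 20] -> max=43
step 12: append 8 -> window=[26, 11, 43, 20, 8] -> max=43
step 13: append 36 -> window=[11, 43, 20, 8, 36] -> max=43
step 14: append 16 -> window=[43, 20, 8, 36, 16] -> max=43
step 15: append 44 -> window=[20, 8, 36, 16, 44] -> max=44
step 16: append 49 -> window=[8, 36, 16, 44, 49] -> max=49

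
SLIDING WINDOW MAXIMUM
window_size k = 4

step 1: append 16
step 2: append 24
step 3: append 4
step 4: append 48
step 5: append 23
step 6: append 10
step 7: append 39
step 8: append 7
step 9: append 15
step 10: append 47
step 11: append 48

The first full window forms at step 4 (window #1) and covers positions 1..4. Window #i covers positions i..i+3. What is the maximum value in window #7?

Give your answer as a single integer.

Answer: 47

Derivation:
step 1: append 16 -> window=[16] (not full yet)
step 2: append 24 -> window=[16, 24] (not full yet)
step 3: append 4 -> window=[16, 24, 4] (not full yet)
step 4: append 48 -> window=[16, 24, 4, 48] -> max=48
step 5: append 23 -> window=[24, 4, 48, 23] -> max=48
step 6: append 10 -> window=[4, 48, 23, 10] -> max=48
step 7: append 39 -> window=[48, 23, 10, 39] -> max=48
step 8: append 7 -> window=[23, 10, 39, 7] -> max=39
step 9: append 15 -> window=[10, 39, 7, 15] -> max=39
step 10: append 47 -> window=[39, 7, 15, 47] -> max=47
Window #7 max = 47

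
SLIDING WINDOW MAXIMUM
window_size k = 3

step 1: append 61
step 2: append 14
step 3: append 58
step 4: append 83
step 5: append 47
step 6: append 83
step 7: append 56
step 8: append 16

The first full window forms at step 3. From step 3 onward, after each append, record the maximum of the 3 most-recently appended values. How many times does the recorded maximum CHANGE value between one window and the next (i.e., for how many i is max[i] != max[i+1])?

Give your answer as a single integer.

step 1: append 61 -> window=[61] (not full yet)
step 2: append 14 -> window=[61, 14] (not full yet)
step 3: append 58 -> window=[61, 14, 58] -> max=61
step 4: append 83 -> window=[14, 58, 83] -> max=83
step 5: append 47 -> window=[58, 83, 47] -> max=83
step 6: append 83 -> window=[83, 47, 83] -> max=83
step 7: append 56 -> window=[47, 83, 56] -> max=83
step 8: append 16 -> window=[83, 56, 16] -> max=83
Recorded maximums: 61 83 83 83 83 83
Changes between consecutive maximums: 1

Answer: 1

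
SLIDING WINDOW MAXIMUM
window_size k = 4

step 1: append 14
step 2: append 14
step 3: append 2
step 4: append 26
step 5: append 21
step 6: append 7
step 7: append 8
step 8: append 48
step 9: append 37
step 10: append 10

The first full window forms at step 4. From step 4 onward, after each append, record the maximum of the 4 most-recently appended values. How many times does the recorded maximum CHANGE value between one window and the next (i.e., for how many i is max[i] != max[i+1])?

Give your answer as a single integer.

Answer: 1

Derivation:
step 1: append 14 -> window=[14] (not full yet)
step 2: append 14 -> window=[14, 14] (not full yet)
step 3: append 2 -> window=[14, 14, 2] (not full yet)
step 4: append 26 -> window=[14, 14, 2, 26] -> max=26
step 5: append 21 -> window=[14, 2, 26, 21] -> max=26
step 6: append 7 -> window=[2, 26, 21, 7] -> max=26
step 7: append 8 -> window=[26, 21, 7, 8] -> max=26
step 8: append 48 -> window=[21, 7, 8, 48] -> max=48
step 9: append 37 -> window=[7, 8, 48, 37] -> max=48
step 10: append 10 -> window=[8, 48, 37, 10] -> max=48
Recorded maximums: 26 26 26 26 48 48 48
Changes between consecutive maximums: 1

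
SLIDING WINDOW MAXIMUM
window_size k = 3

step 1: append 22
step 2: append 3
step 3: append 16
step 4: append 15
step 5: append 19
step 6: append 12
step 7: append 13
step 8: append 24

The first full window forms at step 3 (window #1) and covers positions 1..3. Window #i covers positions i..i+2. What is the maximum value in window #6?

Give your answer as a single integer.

Answer: 24

Derivation:
step 1: append 22 -> window=[22] (not full yet)
step 2: append 3 -> window=[22, 3] (not full yet)
step 3: append 16 -> window=[22, 3, 16] -> max=22
step 4: append 15 -> window=[3, 16, 15] -> max=16
step 5: append 19 -> window=[16, 15, 19] -> max=19
step 6: append 12 -> window=[15, 19, 12] -> max=19
step 7: append 13 -> window=[19, 12, 13] -> max=19
step 8: append 24 -> window=[12, 13, 24] -> max=24
Window #6 max = 24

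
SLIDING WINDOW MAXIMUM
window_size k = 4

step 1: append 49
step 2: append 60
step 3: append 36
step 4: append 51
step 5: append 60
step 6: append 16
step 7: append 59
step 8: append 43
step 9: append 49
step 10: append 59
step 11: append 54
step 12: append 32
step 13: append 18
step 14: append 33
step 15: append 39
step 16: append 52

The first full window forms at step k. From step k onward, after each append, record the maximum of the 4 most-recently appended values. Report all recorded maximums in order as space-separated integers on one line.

step 1: append 49 -> window=[49] (not full yet)
step 2: append 60 -> window=[49, 60] (not full yet)
step 3: append 36 -> window=[49, 60, 36] (not full yet)
step 4: append 51 -> window=[49, 60, 36, 51] -> max=60
step 5: append 60 -> window=[60, 36, 51, 60] -> max=60
step 6: append 16 -> window=[36, 51, 60, 16] -> max=60
step 7: append 59 -> window=[51, 60, 16, 59] -> max=60
step 8: append 43 -> window=[60, 16, 59, 43] -> max=60
step 9: append 49 -> window=[16, 59, 43, 49] -> max=59
step 10: append 59 -> window=[59, 43, 49, 59] -> max=59
step 11: append 54 -> window=[43, 49, 59, 54] -> max=59
step 12: append 32 -> window=[49, 59, 54, 32] -> max=59
step 13: append 18 -> window=[59, 54, 32, 18] -> max=59
step 14: append 33 -> window=[54, 32, 18, 33] -> max=54
step 15: append 39 -> window=[32, 18, 33, 39] -> max=39
step 16: append 52 -> window=[18, 33, 39, 52] -> max=52

Answer: 60 60 60 60 60 59 59 59 59 59 54 39 52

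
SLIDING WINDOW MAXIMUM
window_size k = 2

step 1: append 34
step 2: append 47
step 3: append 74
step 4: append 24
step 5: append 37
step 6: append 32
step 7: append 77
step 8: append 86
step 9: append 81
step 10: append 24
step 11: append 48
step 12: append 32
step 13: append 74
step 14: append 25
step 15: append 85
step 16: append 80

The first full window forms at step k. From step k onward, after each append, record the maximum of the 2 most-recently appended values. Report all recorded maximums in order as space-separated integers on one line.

Answer: 47 74 74 37 37 77 86 86 81 48 48 74 74 85 85

Derivation:
step 1: append 34 -> window=[34] (not full yet)
step 2: append 47 -> window=[34, 47] -> max=47
step 3: append 74 -> window=[47, 74] -> max=74
step 4: append 24 -> window=[74, 24] -> max=74
step 5: append 37 -> window=[24, 37] -> max=37
step 6: append 32 -> window=[37, 32] -> max=37
step 7: append 77 -> window=[32, 77] -> max=77
step 8: append 86 -> window=[77, 86] -> max=86
step 9: append 81 -> window=[86, 81] -> max=86
step 10: append 24 -> window=[81, 24] -> max=81
step 11: append 48 -> window=[24, 48] -> max=48
step 12: append 32 -> window=[48, 32] -> max=48
step 13: append 74 -> window=[32, 74] -> max=74
step 14: append 25 -> window=[74, 25] -> max=74
step 15: append 85 -> window=[25, 85] -> max=85
step 16: append 80 -> window=[85, 80] -> max=85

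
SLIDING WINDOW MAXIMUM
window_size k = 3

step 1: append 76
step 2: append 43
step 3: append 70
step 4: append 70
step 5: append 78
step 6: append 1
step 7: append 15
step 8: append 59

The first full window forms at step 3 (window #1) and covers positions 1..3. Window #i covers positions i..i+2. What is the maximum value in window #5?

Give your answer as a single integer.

step 1: append 76 -> window=[76] (not full yet)
step 2: append 43 -> window=[76, 43] (not full yet)
step 3: append 70 -> window=[76, 43, 70] -> max=76
step 4: append 70 -> window=[43, 70, 70] -> max=70
step 5: append 78 -> window=[70, 70, 78] -> max=78
step 6: append 1 -> window=[70, 78, 1] -> max=78
step 7: append 15 -> window=[78, 1, 15] -> max=78
Window #5 max = 78

Answer: 78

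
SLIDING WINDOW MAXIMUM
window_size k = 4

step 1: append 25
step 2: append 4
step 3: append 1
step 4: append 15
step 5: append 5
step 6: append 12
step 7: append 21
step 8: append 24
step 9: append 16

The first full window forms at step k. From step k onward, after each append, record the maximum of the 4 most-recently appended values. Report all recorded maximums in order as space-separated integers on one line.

step 1: append 25 -> window=[25] (not full yet)
step 2: append 4 -> window=[25, 4] (not full yet)
step 3: append 1 -> window=[25, 4, 1] (not full yet)
step 4: append 15 -> window=[25, 4, 1, 15] -> max=25
step 5: append 5 -> window=[4, 1, 15, 5] -> max=15
step 6: append 12 -> window=[1, 15, 5, 12] -> max=15
step 7: append 21 -> window=[15, 5, 12, 21] -> max=21
step 8: append 24 -> window=[5, 12, 21, 24] -> max=24
step 9: append 16 -> window=[12, 21, 24, 16] -> max=24

Answer: 25 15 15 21 24 24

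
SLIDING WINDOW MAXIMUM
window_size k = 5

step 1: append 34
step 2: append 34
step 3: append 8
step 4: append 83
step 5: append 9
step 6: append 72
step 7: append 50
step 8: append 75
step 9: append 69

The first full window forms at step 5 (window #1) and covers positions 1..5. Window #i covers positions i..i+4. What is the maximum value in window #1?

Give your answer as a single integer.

step 1: append 34 -> window=[34] (not full yet)
step 2: append 34 -> window=[34, 34] (not full yet)
step 3: append 8 -> window=[34, 34, 8] (not full yet)
step 4: append 83 -> window=[34, 34, 8, 83] (not full yet)
step 5: append 9 -> window=[34, 34, 8, 83, 9] -> max=83
Window #1 max = 83

Answer: 83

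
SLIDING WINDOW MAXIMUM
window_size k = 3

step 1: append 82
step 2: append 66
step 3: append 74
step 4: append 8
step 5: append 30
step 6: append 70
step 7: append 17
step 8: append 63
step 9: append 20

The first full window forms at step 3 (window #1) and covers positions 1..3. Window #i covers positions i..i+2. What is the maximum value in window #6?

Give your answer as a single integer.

step 1: append 82 -> window=[82] (not full yet)
step 2: append 66 -> window=[82, 66] (not full yet)
step 3: append 74 -> window=[82, 66, 74] -> max=82
step 4: append 8 -> window=[66, 74, 8] -> max=74
step 5: append 30 -> window=[74, 8, 30] -> max=74
step 6: append 70 -> window=[8, 30, 70] -> max=70
step 7: append 17 -> window=[30, 70, 17] -> max=70
step 8: append 63 -> window=[70, 17, 63] -> max=70
Window #6 max = 70

Answer: 70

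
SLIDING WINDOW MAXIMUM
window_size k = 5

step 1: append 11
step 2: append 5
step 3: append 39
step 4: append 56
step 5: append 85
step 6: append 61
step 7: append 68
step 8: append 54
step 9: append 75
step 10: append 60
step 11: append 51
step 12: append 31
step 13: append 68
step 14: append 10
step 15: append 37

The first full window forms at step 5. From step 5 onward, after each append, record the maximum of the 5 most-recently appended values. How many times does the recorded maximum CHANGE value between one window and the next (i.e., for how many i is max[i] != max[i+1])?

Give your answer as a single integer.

Answer: 2

Derivation:
step 1: append 11 -> window=[11] (not full yet)
step 2: append 5 -> window=[11, 5] (not full yet)
step 3: append 39 -> window=[11, 5, 39] (not full yet)
step 4: append 56 -> window=[11, 5, 39, 56] (not full yet)
step 5: append 85 -> window=[11, 5, 39, 56, 85] -> max=85
step 6: append 61 -> window=[5, 39, 56, 85, 61] -> max=85
step 7: append 68 -> window=[39, 56, 85, 61, 68] -> max=85
step 8: append 54 -> window=[56, 85, 61, 68, 54] -> max=85
step 9: append 75 -> window=[85, 61, 68, 54, 75] -> max=85
step 10: append 60 -> window=[61, 68, 54, 75, 60] -> max=75
step 11: append 51 -> window=[68, 54, 75, 60, 51] -> max=75
step 12: append 31 -> window=[54, 75, 60, 51, 31] -> max=75
step 13: append 68 -> window=[75, 60, 51, 31, 68] -> max=75
step 14: append 10 -> window=[60, 51, 31, 68, 10] -> max=68
step 15: append 37 -> window=[51, 31, 68, 10, 37] -> max=68
Recorded maximums: 85 85 85 85 85 75 75 75 75 68 68
Changes between consecutive maximums: 2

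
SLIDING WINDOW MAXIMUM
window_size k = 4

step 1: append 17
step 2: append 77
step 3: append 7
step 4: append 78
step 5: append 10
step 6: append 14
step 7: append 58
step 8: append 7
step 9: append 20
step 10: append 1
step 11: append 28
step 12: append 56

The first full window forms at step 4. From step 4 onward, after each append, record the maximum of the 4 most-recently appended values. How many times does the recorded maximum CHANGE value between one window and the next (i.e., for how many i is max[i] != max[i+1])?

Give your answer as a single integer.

Answer: 3

Derivation:
step 1: append 17 -> window=[17] (not full yet)
step 2: append 77 -> window=[17, 77] (not full yet)
step 3: append 7 -> window=[17, 77, 7] (not full yet)
step 4: append 78 -> window=[17, 77, 7, 78] -> max=78
step 5: append 10 -> window=[77, 7, 78, 10] -> max=78
step 6: append 14 -> window=[7, 78, 10, 14] -> max=78
step 7: append 58 -> window=[78, 10, 14, 58] -> max=78
step 8: append 7 -> window=[10, 14, 58, 7] -> max=58
step 9: append 20 -> window=[14, 58, 7, 20] -> max=58
step 10: append 1 -> window=[58, 7, 20, 1] -> max=58
step 11: append 28 -> window=[7, 20, 1, 28] -> max=28
step 12: append 56 -> window=[20, 1, 28, 56] -> max=56
Recorded maximums: 78 78 78 78 58 58 58 28 56
Changes between consecutive maximums: 3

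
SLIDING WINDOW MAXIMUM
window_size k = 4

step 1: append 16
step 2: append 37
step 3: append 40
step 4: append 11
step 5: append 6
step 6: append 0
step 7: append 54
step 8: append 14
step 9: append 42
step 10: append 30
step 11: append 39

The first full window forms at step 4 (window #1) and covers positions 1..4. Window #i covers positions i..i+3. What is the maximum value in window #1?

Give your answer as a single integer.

step 1: append 16 -> window=[16] (not full yet)
step 2: append 37 -> window=[16, 37] (not full yet)
step 3: append 40 -> window=[16, 37, 40] (not full yet)
step 4: append 11 -> window=[16, 37, 40, 11] -> max=40
Window #1 max = 40

Answer: 40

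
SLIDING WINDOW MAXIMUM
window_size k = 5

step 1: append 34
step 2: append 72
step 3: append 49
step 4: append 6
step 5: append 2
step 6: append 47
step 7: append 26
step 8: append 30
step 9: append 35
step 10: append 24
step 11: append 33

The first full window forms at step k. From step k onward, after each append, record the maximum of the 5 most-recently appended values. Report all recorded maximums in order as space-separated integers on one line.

step 1: append 34 -> window=[34] (not full yet)
step 2: append 72 -> window=[34, 72] (not full yet)
step 3: append 49 -> window=[34, 72, 49] (not full yet)
step 4: append 6 -> window=[34, 72, 49, 6] (not full yet)
step 5: append 2 -> window=[34, 72, 49, 6, 2] -> max=72
step 6: append 47 -> window=[72, 49, 6, 2, 47] -> max=72
step 7: append 26 -> window=[49, 6, 2, 47, 26] -> max=49
step 8: append 30 -> window=[6, 2, 47, 26, 30] -> max=47
step 9: append 35 -> window=[2, 47, 26, 30, 35] -> max=47
step 10: append 24 -> window=[47, 26, 30, 35, 24] -> max=47
step 11: append 33 -> window=[26, 30, 35, 24, 33] -> max=35

Answer: 72 72 49 47 47 47 35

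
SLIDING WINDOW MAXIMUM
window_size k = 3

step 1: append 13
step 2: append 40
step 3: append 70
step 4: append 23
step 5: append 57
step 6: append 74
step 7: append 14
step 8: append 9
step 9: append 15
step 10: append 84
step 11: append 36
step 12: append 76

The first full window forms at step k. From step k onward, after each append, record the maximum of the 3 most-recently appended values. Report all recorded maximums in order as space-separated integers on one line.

Answer: 70 70 70 74 74 74 15 84 84 84

Derivation:
step 1: append 13 -> window=[13] (not full yet)
step 2: append 40 -> window=[13, 40] (not full yet)
step 3: append 70 -> window=[13, 40, 70] -> max=70
step 4: append 23 -> window=[40, 70, 23] -> max=70
step 5: append 57 -> window=[70, 23, 57] -> max=70
step 6: append 74 -> window=[23, 57, 74] -> max=74
step 7: append 14 -> window=[57, 74, 14] -> max=74
step 8: append 9 -> window=[74, 14, 9] -> max=74
step 9: append 15 -> window=[14, 9, 15] -> max=15
step 10: append 84 -> window=[9, 15, 84] -> max=84
step 11: append 36 -> window=[15, 84, 36] -> max=84
step 12: append 76 -> window=[84, 36, 76] -> max=84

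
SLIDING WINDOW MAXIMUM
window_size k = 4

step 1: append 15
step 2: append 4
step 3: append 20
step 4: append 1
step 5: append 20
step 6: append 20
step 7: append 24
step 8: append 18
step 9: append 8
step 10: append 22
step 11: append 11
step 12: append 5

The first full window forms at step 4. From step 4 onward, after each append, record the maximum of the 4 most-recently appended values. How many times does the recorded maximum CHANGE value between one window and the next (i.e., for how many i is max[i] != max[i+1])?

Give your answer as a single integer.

Answer: 2

Derivation:
step 1: append 15 -> window=[15] (not full yet)
step 2: append 4 -> window=[15, 4] (not full yet)
step 3: append 20 -> window=[15, 4, 20] (not full yet)
step 4: append 1 -> window=[15, 4, 20, 1] -> max=20
step 5: append 20 -> window=[4, 20, 1, 20] -> max=20
step 6: append 20 -> window=[20, 1, 20, 20] -> max=20
step 7: append 24 -> window=[1, 20, 20, 24] -> max=24
step 8: append 18 -> window=[20, 20, 24, 18] -> max=24
step 9: append 8 -> window=[20, 24, 18, 8] -> max=24
step 10: append 22 -> window=[24, 18, 8, 22] -> max=24
step 11: append 11 -> window=[18, 8, 22, 11] -> max=22
step 12: append 5 -> window=[8, 22, 11, 5] -> max=22
Recorded maximums: 20 20 20 24 24 24 24 22 22
Changes between consecutive maximums: 2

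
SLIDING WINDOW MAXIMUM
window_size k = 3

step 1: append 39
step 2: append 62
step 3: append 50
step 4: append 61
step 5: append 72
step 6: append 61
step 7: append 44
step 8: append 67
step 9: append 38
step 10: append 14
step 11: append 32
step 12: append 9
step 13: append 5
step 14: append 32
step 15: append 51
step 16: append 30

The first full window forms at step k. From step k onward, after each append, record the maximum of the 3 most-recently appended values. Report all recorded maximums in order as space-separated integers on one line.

Answer: 62 62 72 72 72 67 67 67 38 32 32 32 51 51

Derivation:
step 1: append 39 -> window=[39] (not full yet)
step 2: append 62 -> window=[39, 62] (not full yet)
step 3: append 50 -> window=[39, 62, 50] -> max=62
step 4: append 61 -> window=[62, 50, 61] -> max=62
step 5: append 72 -> window=[50, 61, 72] -> max=72
step 6: append 61 -> window=[61, 72, 61] -> max=72
step 7: append 44 -> window=[72, 61, 44] -> max=72
step 8: append 67 -> window=[61, 44, 67] -> max=67
step 9: append 38 -> window=[44, 67, 38] -> max=67
step 10: append 14 -> window=[67, 38, 14] -> max=67
step 11: append 32 -> window=[38, 14, 32] -> max=38
step 12: append 9 -> window=[14, 32, 9] -> max=32
step 13: append 5 -> window=[32, 9, 5] -> max=32
step 14: append 32 -> window=[9, 5, 32] -> max=32
step 15: append 51 -> window=[5, 32, 51] -> max=51
step 16: append 30 -> window=[32, 51, 30] -> max=51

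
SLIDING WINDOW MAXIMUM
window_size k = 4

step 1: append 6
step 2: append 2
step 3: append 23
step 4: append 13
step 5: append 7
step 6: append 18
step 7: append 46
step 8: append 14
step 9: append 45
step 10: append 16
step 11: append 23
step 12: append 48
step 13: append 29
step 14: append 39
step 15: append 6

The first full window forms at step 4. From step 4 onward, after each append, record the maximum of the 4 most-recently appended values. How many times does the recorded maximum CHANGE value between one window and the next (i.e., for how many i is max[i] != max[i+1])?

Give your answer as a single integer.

Answer: 3

Derivation:
step 1: append 6 -> window=[6] (not full yet)
step 2: append 2 -> window=[6, 2] (not full yet)
step 3: append 23 -> window=[6, 2, 23] (not full yet)
step 4: append 13 -> window=[6, 2, 23, 13] -> max=23
step 5: append 7 -> window=[2, 23, 13, 7] -> max=23
step 6: append 18 -> window=[23, 13, 7, 18] -> max=23
step 7: append 46 -> window=[13, 7, 18, 46] -> max=46
step 8: append 14 -> window=[7, 18, 46, 14] -> max=46
step 9: append 45 -> window=[18, 46, 14, 45] -> max=46
step 10: append 16 -> window=[46, 14, 45, 16] -> max=46
step 11: append 23 -> window=[14, 45, 16, 23] -> max=45
step 12: append 48 -> window=[45, 16, 23, 48] -> max=48
step 13: append 29 -> window=[16, 23, 48, 29] -> max=48
step 14: append 39 -> window=[23, 48, 29, 39] -> max=48
step 15: append 6 -> window=[48, 29, 39, 6] -> max=48
Recorded maximums: 23 23 23 46 46 46 46 45 48 48 48 48
Changes between consecutive maximums: 3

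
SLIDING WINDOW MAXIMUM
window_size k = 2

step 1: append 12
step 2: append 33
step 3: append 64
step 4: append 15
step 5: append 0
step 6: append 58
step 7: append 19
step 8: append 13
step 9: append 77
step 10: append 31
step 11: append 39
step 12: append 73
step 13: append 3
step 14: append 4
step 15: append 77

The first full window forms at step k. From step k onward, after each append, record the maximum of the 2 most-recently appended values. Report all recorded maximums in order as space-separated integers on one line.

step 1: append 12 -> window=[12] (not full yet)
step 2: append 33 -> window=[12, 33] -> max=33
step 3: append 64 -> window=[33, 64] -> max=64
step 4: append 15 -> window=[64, 15] -> max=64
step 5: append 0 -> window=[15, 0] -> max=15
step 6: append 58 -> window=[0, 58] -> max=58
step 7: append 19 -> window=[58, 19] -> max=58
step 8: append 13 -> window=[19, 13] -> max=19
step 9: append 77 -> window=[13, 77] -> max=77
step 10: append 31 -> window=[77, 31] -> max=77
step 11: append 39 -> window=[31, 39] -> max=39
step 12: append 73 -> window=[39, 73] -> max=73
step 13: append 3 -> window=[73, 3] -> max=73
step 14: append 4 -> window=[3, 4] -> max=4
step 15: append 77 -> window=[4, 77] -> max=77

Answer: 33 64 64 15 58 58 19 77 77 39 73 73 4 77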